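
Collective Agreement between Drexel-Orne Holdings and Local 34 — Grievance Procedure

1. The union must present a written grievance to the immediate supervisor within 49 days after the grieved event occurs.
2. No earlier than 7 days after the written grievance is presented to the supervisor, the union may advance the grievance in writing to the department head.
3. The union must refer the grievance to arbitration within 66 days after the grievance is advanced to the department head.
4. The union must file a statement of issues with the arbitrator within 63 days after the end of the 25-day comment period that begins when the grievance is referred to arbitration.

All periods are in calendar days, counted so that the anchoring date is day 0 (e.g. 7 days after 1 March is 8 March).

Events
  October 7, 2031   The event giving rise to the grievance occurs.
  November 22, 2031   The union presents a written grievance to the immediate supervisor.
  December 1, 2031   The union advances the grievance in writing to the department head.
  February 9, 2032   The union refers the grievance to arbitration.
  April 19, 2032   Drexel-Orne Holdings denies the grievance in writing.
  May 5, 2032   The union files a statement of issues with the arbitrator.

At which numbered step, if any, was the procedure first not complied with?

Step 1 — counting 49 days from October 7, 2031 (when the grieved event occurs) gives a deadline of November 25, 2031; done November 22, 2031 — timely.
Step 2 — must wait 7 days from November 22, 2031 (when the written grievance is presented to the supervisor), so not before November 29, 2031; December 1, 2031 is on or after that date.
Step 3 — counting 66 days from December 1, 2031 (when the grievance is advanced to the department head) gives a deadline of February 5, 2032; February 9, 2032 misses that deadline by 4 days.
That is the first point of non-compliance.

Step 3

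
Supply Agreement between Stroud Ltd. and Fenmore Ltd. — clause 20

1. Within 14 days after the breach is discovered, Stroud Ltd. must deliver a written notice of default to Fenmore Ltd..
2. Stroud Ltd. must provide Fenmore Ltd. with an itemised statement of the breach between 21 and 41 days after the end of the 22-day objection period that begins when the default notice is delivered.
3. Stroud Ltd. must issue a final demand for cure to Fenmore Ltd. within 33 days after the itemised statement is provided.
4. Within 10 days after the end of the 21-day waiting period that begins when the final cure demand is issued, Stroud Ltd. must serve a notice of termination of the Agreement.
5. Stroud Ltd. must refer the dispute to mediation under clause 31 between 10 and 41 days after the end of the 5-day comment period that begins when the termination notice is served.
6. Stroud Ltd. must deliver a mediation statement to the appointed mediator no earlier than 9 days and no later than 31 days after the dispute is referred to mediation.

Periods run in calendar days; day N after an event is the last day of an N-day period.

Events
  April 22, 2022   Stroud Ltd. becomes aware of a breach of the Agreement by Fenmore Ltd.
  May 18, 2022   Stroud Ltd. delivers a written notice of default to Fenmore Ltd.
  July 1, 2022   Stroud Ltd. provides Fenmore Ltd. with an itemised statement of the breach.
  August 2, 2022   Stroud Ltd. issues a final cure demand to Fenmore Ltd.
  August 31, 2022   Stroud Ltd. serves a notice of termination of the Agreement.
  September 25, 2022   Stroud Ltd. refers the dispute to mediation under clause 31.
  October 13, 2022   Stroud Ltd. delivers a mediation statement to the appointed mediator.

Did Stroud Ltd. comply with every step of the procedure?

Step 1: 14 days after April 22, 2022 (when the breach is discovered) is May 6, 2022; done May 18, 2022 — 12 days late.

No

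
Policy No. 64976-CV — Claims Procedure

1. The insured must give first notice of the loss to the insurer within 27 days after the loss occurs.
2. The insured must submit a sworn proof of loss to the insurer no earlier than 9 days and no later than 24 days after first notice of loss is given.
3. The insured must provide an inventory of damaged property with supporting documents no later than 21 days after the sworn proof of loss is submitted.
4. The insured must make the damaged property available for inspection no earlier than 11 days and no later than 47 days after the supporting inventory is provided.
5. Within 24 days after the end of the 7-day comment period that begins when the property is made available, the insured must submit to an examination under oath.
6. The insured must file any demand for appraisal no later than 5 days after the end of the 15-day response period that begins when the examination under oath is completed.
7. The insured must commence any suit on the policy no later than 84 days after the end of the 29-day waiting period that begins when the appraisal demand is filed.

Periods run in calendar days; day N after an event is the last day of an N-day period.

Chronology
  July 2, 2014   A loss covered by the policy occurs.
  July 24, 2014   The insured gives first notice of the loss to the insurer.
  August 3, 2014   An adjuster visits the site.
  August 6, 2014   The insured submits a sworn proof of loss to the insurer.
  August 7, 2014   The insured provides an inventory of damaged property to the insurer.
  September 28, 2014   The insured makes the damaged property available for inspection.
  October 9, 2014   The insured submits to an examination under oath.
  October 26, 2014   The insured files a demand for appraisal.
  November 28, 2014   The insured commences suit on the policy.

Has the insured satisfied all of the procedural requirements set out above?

Step 1: 27 days after July 2, 2014 (when the loss occurs) is July 29, 2014; done July 24, 2014 — timely.
Step 2: the window is 9–24 days after July 24, 2014 (when first notice of loss is given), so August 2, 2014 through August 17, 2014; done August 6, 2014 — within the window.
Step 3: 21 days after August 6, 2014 (when the sworn proof of loss is submitted) is August 27, 2014; August 7, 2014 is within that limit.
Step 4: the window is 11–47 days after August 7, 2014 (when the supporting inventory is provided), so August 18, 2014 through September 23, 2014; done September 28, 2014 — 5 days after the window closed.

No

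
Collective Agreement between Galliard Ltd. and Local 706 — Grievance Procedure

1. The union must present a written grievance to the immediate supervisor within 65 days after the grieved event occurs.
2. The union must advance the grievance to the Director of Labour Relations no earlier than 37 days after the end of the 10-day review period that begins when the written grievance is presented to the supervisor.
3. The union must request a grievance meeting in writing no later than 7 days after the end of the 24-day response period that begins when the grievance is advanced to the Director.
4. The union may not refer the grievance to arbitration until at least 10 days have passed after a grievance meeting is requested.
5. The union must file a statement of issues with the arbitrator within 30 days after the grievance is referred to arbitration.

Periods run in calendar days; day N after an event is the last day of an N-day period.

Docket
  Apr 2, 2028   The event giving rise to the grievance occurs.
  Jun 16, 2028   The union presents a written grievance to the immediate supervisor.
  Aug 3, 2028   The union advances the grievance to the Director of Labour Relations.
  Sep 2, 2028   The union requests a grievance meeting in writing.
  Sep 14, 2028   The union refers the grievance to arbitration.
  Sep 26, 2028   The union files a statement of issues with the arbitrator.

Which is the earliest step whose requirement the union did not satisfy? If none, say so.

Step 1

Step 1 — counting 65 days from Apr 2, 2028 (when the grieved event occurs) gives a deadline of Jun 6, 2028; not done until Jun 16, 2028, 10 days after the deadline.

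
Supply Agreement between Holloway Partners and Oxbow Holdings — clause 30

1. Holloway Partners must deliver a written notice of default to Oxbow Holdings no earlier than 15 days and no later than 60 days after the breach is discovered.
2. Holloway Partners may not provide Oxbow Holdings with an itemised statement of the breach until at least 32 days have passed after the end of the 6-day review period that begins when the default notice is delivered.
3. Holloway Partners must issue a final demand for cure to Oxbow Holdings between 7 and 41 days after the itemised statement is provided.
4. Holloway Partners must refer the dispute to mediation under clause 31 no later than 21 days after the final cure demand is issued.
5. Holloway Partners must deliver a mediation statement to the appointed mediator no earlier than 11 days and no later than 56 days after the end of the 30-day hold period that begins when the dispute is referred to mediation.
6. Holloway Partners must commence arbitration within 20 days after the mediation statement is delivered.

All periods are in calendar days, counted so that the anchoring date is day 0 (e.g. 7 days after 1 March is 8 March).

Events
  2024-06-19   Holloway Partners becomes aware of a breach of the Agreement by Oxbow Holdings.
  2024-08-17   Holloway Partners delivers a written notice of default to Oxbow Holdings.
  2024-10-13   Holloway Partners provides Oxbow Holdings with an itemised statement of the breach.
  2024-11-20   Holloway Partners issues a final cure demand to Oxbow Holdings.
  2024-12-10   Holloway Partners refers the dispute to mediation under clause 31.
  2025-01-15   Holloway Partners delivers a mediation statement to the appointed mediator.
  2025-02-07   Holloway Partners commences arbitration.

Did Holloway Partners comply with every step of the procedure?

Step 1: the window is 15–60 days after 2024-06-19 (when the breach is discovered), so 2024-07-04 through 2024-08-18; 2024-08-17 falls inside that range.
Step 2: the earliest permitted date is 32 days after 2024-08-23 (end of the 6-day review period, which began when the default notice is delivered on 2024-08-17), i.e. 2024-09-24; done 2024-10-13 — permitted.
Step 3: the window is 7–41 days after 2024-10-13 (when the itemised statement is provided), so 2024-10-20 through 2024-11-23; done 2024-11-20 — within the window.
Step 4: 21 days after 2024-11-20 (when the final cure demand is issued) is 2024-12-11; done 2024-12-10 — timely.
Step 5: the window is 11–56 days after 2025-01-09 (end of the 30-day hold period, which began when the dispute is referred to mediation on 2024-12-10), so 2025-01-20 through 2025-03-06; 2025-01-15 is 5 days too early.

No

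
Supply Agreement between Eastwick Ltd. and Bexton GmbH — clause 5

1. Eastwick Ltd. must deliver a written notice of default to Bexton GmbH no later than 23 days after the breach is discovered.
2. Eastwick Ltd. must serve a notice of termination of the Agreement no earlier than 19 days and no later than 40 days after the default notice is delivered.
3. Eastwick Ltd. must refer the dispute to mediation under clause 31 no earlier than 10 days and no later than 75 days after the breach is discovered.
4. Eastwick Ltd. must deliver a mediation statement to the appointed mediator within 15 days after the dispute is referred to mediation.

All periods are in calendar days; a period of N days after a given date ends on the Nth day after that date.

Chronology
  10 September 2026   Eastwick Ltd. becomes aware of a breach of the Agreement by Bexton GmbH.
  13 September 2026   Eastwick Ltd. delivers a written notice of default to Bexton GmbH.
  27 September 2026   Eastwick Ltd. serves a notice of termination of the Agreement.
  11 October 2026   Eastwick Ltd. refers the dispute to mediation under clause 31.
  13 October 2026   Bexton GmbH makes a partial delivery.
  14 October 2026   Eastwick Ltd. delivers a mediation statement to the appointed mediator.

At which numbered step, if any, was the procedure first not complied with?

Step 2

Step 1: 23 days after 10 September 2026 (when the breach is discovered) is 3 October 2026; 13 September 2026 is within that limit.
Step 2: the window is 19–40 days after 13 September 2026 (when the default notice is delivered), so 2 October 2026 through 23 October 2026; 27 September 2026 is 5 days too early.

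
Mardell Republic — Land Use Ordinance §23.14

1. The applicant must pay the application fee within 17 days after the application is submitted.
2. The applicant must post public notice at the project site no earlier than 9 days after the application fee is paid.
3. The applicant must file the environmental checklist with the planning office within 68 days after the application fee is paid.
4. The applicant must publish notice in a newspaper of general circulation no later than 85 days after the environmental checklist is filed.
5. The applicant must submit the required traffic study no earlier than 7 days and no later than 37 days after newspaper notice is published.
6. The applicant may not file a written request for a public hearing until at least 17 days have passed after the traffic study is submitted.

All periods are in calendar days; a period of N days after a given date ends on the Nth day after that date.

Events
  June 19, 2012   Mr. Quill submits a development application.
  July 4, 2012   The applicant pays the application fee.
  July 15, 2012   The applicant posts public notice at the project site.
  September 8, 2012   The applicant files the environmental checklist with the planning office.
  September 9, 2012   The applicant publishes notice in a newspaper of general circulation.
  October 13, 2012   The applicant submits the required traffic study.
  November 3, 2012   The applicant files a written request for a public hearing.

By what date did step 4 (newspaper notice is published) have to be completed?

Step 4 runs from September 8, 2012, when the environmental checklist is filed. 85 days after September 8, 2012 is December 2, 2012.

December 2, 2012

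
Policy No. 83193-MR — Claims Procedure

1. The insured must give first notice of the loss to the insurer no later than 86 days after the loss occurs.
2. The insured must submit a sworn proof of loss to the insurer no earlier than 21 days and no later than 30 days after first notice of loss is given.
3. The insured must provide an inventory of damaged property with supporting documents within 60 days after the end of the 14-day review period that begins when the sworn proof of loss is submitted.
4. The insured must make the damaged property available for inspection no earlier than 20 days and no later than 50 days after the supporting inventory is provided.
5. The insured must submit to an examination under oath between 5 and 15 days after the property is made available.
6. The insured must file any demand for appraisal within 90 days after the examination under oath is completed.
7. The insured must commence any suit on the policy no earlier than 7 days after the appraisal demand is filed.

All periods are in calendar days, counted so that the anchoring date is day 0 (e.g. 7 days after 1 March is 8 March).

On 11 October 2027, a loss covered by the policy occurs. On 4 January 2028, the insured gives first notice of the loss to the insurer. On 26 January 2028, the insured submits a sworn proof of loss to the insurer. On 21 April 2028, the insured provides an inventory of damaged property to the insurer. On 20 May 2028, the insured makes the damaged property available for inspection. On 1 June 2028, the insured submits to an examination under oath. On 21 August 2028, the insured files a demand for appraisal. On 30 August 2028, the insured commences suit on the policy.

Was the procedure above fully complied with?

No

Step 1 — counting 86 days from 11 October 2027 (when the loss occurs) gives a deadline of 5 January 2028; 4 January 2028 is within that limit.
Step 2 — 21 and 30 days from 4 January 2028 (when first notice of loss is given) are 25 January 2028 and 3 February 2028 respectively; done 26 January 2028 — within the window.
Step 3 — counting 60 days from 9 February 2028 (end of the 14-day review period, which began when the sworn proof of loss is submitted on 26 January 2028) gives a deadline of 9 April 2028; not done until 21 April 2028, 12 days after the deadline.
The procedure was therefore not followed at step 3.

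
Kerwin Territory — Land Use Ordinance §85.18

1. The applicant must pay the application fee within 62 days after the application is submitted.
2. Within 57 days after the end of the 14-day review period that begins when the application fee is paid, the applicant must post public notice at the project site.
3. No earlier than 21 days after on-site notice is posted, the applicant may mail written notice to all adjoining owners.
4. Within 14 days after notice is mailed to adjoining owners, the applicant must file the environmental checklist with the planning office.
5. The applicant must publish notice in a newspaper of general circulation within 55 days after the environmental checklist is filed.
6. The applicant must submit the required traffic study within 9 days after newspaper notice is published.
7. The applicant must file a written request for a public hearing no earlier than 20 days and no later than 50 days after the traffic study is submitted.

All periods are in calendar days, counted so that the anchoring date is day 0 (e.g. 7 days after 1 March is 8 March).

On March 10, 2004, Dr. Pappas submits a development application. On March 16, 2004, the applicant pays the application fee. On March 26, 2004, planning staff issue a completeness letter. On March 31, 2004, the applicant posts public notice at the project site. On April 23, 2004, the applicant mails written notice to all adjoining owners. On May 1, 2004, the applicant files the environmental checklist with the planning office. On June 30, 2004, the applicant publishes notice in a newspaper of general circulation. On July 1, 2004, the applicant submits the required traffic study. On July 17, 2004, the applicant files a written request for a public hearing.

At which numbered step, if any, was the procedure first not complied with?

Step 5

Step 1 — counting 62 days from March 10, 2004 (when the application is submitted) gives a deadline of May 11, 2004; done March 16, 2004 — timely.
Step 2 — counting 57 days from March 30, 2004 (end of the 14-day review period, which began when the application fee is paid on March 16, 2004) gives a deadline of May 26, 2004; completed March 31, 2004, before the deadline.
Step 3 — must wait 21 days from March 31, 2004 (when on-site notice is posted), so not before April 21, 2004; done April 23, 2004 — permitted.
Step 4 — counting 14 days from April 23, 2004 (when notice is mailed to adjoining owners) gives a deadline of May 7, 2004; done May 1, 2004 — timely.
Step 5 — counting 55 days from May 1, 2004 (when the environmental checklist is filed) gives a deadline of June 25, 2004; done June 30, 2004 — 5 days late.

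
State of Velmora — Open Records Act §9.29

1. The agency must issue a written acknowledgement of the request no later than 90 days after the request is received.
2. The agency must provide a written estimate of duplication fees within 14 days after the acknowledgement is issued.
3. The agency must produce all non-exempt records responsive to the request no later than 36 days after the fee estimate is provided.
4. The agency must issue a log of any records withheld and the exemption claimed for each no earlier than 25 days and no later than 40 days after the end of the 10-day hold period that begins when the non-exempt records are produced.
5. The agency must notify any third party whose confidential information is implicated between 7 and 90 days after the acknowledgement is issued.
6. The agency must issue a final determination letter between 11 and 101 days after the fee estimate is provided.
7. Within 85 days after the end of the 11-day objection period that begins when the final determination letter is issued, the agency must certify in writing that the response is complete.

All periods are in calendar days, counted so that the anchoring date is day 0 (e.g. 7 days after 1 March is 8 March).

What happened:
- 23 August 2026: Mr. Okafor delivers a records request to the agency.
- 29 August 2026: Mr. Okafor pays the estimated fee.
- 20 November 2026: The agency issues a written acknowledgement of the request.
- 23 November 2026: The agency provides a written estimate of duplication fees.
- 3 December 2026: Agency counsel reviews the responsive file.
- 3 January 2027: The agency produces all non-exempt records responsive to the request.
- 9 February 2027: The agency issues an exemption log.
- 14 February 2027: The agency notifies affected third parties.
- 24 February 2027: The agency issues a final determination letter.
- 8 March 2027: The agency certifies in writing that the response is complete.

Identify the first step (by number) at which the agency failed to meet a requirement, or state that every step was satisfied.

Step 3

Step 1 — counting 90 days from 23 August 2026 (when the request is received) gives a deadline of 21 November 2026; completed 20 November 2026, before the deadline.
Step 2 — counting 14 days from 20 November 2026 (when the acknowledgement is issued) gives a deadline of 4 December 2026; completed 23 November 2026, before the deadline.
Step 3 — counting 36 days from 23 November 2026 (when the fee estimate is provided) gives a deadline of 29 December 2026; done 3 January 2027 — 5 days late.
That is the first point of non-compliance.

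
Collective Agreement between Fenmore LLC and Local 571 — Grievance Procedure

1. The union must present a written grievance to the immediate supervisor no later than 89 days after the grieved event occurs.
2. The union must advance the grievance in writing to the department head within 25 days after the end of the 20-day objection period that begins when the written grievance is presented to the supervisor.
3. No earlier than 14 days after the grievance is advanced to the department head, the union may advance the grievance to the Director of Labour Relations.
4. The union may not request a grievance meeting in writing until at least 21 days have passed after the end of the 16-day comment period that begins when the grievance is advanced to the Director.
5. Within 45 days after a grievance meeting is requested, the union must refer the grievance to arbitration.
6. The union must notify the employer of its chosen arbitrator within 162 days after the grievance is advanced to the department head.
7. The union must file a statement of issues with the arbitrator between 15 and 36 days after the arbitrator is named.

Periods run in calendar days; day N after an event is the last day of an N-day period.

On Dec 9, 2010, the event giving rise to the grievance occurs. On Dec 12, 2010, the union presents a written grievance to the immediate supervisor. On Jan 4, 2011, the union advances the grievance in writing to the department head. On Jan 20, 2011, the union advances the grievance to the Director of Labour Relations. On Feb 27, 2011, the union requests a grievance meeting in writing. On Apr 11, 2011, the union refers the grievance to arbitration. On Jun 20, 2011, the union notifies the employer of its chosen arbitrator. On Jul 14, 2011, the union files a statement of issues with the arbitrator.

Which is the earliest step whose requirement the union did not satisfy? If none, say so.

(1) due by Dec 9, 2010 + 89 days = Mar 8, 2011; done Dec 12, 2010 — timely.
(2) due by Jan 1, 2011 + 25 days = Jan 26, 2011; completed Jan 4, 2011, before the deadline.
(3) permitted from Jan 4, 2011 + 14 days = Jan 18, 2011 onward; Jan 20, 2011 is on or after that date.
(4) permitted from Feb 5, 2011 + 21 days = Feb 26, 2011 onward; done Feb 27, 2011 — permitted.
(5) due by Feb 27, 2011 + 45 days = Apr 13, 2011; completed Apr 11, 2011, before the deadline.
(6) due by Jan 4, 2011 + 162 days = Jun 15, 2011; done Jun 20, 2011 — 5 days late.

Step 6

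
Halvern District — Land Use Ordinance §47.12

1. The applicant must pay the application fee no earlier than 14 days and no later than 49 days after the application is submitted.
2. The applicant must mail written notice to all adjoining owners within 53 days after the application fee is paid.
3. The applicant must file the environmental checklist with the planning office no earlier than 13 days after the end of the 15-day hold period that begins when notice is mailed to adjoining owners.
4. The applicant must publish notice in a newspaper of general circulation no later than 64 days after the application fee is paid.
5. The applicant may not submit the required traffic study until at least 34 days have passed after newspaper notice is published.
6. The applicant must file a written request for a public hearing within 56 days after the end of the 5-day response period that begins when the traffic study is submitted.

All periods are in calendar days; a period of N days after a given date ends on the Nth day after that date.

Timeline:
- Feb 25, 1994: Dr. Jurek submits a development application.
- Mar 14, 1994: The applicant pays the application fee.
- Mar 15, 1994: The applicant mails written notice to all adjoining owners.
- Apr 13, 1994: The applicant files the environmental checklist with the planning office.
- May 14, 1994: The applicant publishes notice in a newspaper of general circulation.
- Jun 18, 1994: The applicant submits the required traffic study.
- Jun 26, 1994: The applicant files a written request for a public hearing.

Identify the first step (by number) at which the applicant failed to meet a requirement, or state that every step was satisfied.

None — every step was satisfied

Step 1: the window is 14–49 days after Feb 25, 1994 (when the application is submitted), so Mar 11, 1994 through Apr 15, 1994; Mar 14, 1994 falls inside that range.
Step 2: 53 days after Mar 14, 1994 (when the application fee is paid) is May 6, 1994; completed Mar 15, 1994, before the deadline.
Step 3: the earliest permitted date is 13 days after Mar 30, 1994 (end of the 15-day hold period, which began when notice is mailed to adjoining owners on Mar 15, 1994), i.e. Apr 12, 1994; done Apr 13, 1994 — permitted.
Step 4: 64 days after Mar 14, 1994 (when the application fee is paid) is May 17, 1994; May 14, 1994 is within that limit.
Step 5: the earliest permitted date is 34 days after May 14, 1994 (when newspaper notice is published), i.e. Jun 17, 1994; done Jun 18, 1994, after the minimum wait.
Step 6: 56 days after Jun 23, 1994 (end of the 5-day response period, which began when the traffic study is submitted on Jun 18, 1994) is Aug 18, 1994; Jun 26, 1994 is within that limit.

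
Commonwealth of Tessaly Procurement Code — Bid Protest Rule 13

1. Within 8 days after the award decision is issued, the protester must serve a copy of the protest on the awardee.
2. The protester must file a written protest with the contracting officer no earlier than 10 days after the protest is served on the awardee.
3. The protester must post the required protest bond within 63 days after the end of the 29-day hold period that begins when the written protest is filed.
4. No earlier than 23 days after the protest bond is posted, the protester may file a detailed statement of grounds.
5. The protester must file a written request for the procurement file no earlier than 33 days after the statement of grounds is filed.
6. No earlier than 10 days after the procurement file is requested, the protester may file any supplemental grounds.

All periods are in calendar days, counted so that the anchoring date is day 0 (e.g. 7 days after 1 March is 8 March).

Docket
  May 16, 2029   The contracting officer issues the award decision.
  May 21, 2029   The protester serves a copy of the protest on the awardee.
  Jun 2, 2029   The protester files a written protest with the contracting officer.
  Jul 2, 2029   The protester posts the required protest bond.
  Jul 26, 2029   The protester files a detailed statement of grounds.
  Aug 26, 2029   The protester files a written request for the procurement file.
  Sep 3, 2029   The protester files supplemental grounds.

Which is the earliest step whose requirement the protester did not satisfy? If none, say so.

Step 1 — counting 8 days from May 16, 2029 (when the award decision is issued) gives a deadline of May 24, 2029; done May 21, 2029 — timely.
Step 2 — must wait 10 days from May 21, 2029 (when the protest is served on the awardee), so not before May 31, 2029; done Jun 2, 2029 — permitted.
Step 3 — counting 63 days from Jul 1, 2029 (end of the 29-day hold period, which began when the written protest is filed on Jun 2, 2029) gives a deadline of Sep 2, 2029; completed Jul 2, 2029, before the deadline.
Step 4 — must wait 23 days from Jul 2, 2029 (when the protest bond is posted), so not before Jul 25, 2029; done Jul 26, 2029 — permitted.
Step 5 — must wait 33 days from Jul 26, 2029 (when the statement of grounds is filed), so not before Aug 28, 2029; Aug 26, 2029 is 2 days before the earliest permitted date.

Step 5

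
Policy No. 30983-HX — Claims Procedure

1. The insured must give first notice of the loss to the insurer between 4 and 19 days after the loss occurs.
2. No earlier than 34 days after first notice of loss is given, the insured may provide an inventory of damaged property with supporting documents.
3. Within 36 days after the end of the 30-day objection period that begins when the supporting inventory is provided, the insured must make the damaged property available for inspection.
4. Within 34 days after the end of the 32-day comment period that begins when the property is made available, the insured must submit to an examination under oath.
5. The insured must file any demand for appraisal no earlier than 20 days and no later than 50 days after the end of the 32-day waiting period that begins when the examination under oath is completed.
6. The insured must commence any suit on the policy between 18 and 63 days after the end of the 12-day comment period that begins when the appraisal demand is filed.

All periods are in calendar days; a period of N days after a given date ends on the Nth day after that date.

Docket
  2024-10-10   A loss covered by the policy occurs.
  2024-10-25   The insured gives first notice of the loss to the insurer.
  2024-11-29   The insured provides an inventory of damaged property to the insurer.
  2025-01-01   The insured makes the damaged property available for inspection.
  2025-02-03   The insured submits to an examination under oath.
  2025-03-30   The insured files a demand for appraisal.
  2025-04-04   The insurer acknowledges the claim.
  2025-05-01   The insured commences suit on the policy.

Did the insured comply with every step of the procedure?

Yes

Step 1: the window is 4–19 days after 2024-10-10 (when the loss occurs), so 2024-10-14 through 2024-10-29; 2024-10-25 falls inside that range.
Step 2: the earliest permitted date is 34 days after 2024-10-25 (when first notice of loss is given), i.e. 2024-11-28; done 2024-11-29 — permitted.
Step 3: 36 days after 2024-12-29 (end of the 30-day objection period, which began when the supporting inventory is provided on 2024-11-29) is 2025-02-03; completed 2025-01-01, before the deadline.
Step 4: 34 days after 2025-02-02 (end of the 32-day comment period, which began when the property is made available on 2025-01-01) is 2025-03-08; 2025-02-03 is within that limit.
Step 5: the window is 20–50 days after 2025-03-07 (end of the 32-day waiting period, which began when the examination under oath is completed on 2025-02-03), so 2025-03-27 through 2025-04-26; done 2025-03-30 — within the window.
Step 6: the window is 18–63 days after 2025-04-11 (end of the 12-day comment period, which began when the appraisal demand is filed on 2025-03-30), so 2025-04-29 through 2025-06-13; done 2025-05-01, which is between those dates.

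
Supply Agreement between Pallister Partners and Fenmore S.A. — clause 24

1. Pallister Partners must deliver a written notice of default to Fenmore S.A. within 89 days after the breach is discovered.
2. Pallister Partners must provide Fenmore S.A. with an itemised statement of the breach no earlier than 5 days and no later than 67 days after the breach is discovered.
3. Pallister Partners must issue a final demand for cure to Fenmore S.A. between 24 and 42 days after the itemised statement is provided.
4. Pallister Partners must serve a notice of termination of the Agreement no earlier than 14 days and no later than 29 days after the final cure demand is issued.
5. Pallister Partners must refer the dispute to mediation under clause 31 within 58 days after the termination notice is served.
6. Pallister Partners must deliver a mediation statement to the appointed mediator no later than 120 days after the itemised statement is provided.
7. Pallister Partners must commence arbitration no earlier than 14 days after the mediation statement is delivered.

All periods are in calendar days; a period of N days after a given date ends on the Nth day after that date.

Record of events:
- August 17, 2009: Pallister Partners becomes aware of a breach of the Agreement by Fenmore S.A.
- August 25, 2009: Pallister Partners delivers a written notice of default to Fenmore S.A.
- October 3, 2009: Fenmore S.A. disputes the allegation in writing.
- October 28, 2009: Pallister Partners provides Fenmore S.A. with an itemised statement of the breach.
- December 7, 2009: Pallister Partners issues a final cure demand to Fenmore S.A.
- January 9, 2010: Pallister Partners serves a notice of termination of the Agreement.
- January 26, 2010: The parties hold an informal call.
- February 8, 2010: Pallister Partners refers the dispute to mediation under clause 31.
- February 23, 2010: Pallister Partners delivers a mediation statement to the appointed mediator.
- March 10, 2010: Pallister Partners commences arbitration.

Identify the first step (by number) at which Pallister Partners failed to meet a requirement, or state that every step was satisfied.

Step 2

Step 1: 89 days after August 17, 2009 (when the breach is discovered) is November 14, 2009; completed August 25, 2009, before the deadline.
Step 2: the window is 5–67 days after August 17, 2009 (when the breach is discovered), so August 22, 2009 through October 23, 2009; October 28, 2009 is 5 days past the end of the window.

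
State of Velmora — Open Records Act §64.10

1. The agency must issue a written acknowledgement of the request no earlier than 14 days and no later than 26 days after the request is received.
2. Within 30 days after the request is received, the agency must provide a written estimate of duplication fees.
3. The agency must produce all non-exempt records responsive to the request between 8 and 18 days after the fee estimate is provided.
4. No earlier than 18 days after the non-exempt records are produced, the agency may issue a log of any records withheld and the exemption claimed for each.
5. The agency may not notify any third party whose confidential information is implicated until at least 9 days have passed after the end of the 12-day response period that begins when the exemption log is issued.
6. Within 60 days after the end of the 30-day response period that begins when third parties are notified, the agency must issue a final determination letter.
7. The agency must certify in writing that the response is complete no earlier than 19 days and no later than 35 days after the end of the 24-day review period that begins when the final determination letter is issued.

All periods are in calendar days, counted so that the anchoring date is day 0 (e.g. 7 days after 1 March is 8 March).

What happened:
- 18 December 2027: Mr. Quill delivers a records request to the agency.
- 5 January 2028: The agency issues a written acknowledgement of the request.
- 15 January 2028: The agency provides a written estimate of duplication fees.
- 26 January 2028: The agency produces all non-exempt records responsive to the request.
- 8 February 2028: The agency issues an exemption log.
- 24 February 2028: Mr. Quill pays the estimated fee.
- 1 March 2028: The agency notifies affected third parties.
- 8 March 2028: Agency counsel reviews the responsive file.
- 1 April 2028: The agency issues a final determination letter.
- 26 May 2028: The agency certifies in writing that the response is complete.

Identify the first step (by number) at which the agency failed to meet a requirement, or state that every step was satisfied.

(1) the permitted window runs from 18 December 2027 + 14 = 1 January 2028 to 18 December 2027 + 26 = 13 January 2028; done 5 January 2028, which is between those dates.
(2) due by 18 December 2027 + 30 days = 17 January 2028; done 15 January 2028 — timely.
(3) the permitted window runs from 15 January 2028 + 8 = 23 January 2028 to 15 January 2028 + 18 = 2 February 2028; 26 January 2028 falls inside that range.
(4) permitted from 26 January 2028 + 18 days = 13 February 2028 onward; 8 February 2028 is 5 days before the earliest permitted date.
Later steps need not be reached.

Step 4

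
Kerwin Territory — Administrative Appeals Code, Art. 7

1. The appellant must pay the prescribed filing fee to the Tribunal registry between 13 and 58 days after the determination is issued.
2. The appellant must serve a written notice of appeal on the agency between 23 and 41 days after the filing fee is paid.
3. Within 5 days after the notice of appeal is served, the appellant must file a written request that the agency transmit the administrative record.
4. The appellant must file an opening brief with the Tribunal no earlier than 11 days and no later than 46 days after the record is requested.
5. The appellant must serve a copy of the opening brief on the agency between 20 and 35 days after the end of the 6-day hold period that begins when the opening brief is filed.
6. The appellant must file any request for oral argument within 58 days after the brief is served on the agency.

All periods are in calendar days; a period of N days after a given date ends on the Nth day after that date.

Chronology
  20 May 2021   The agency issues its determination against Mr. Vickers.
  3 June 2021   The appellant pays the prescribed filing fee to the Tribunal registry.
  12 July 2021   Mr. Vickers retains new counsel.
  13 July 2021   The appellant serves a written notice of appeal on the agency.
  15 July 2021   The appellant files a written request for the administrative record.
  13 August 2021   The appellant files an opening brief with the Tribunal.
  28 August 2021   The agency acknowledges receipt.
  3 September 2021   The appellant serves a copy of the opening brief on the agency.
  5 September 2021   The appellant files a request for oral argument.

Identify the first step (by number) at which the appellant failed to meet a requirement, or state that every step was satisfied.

Step 5

(1) the permitted window runs from 20 May 2021 + 13 = 2 June 2021 to 20 May 2021 + 58 = 17 July 2021; 3 June 2021 falls inside that range.
(2) the permitted window runs from 3 June 2021 + 23 = 26 June 2021 to 3 June 2021 + 41 = 14 July 2021; 13 July 2021 falls inside that range.
(3) due by 13 July 2021 + 5 days = 18 July 2021; completed 15 July 2021, before the deadline.
(4) the permitted window runs from 15 July 2021 + 11 = 26 July 2021 to 15 July 2021 + 46 = 30 August 2021; 13 August 2021 falls inside that range.
(5) the permitted window runs from 19 August 2021 + 20 = 8 September 2021 to 19 August 2021 + 35 = 23 September 2021; done 3 September 2021 — 5 days before the window opened.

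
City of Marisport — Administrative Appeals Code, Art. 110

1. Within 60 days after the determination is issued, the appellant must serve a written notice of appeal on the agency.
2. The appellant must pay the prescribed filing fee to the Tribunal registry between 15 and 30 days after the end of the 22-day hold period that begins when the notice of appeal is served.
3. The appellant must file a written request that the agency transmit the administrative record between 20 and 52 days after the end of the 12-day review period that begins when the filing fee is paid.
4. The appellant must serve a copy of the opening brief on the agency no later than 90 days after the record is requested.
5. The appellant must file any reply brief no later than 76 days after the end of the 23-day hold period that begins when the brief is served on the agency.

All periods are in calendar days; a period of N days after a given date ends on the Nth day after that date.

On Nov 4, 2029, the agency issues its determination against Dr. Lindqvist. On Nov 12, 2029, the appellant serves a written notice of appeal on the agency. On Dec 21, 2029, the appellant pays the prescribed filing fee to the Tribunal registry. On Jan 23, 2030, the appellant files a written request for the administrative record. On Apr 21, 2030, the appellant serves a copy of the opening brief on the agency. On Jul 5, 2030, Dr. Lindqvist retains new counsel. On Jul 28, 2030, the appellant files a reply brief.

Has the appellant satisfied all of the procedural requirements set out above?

Yes

Step 1: 60 days after Nov 4, 2029 (when the determination is issued) is Jan 3, 2030; Nov 12, 2029 is within that limit.
Step 2: the window is 15–30 days after Dec 4, 2029 (end of the 22-day hold period, which began when the notice of appeal is served on Nov 12, 2029), so Dec 19, 2029 through Jan 3, 2030; Dec 21, 2029 falls inside that range.
Step 3: the window is 20–52 days after Jan 2, 2030 (end of the 12-day review period, which began when the filing fee is paid on Dec 21, 2029), so Jan 22, 2030 through Feb 23, 2030; done Jan 23, 2030 — within the window.
Step 4: 90 days after Jan 23, 2030 (when the record is requested) is Apr 23, 2030; done Apr 21, 2030 — timely.
Step 5: 76 days after May 14, 2030 (end of the 23-day hold period, which began when the brief is served on the agency on Apr 21, 2030) is Jul 29, 2030; Jul 28, 2030 is within that limit.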